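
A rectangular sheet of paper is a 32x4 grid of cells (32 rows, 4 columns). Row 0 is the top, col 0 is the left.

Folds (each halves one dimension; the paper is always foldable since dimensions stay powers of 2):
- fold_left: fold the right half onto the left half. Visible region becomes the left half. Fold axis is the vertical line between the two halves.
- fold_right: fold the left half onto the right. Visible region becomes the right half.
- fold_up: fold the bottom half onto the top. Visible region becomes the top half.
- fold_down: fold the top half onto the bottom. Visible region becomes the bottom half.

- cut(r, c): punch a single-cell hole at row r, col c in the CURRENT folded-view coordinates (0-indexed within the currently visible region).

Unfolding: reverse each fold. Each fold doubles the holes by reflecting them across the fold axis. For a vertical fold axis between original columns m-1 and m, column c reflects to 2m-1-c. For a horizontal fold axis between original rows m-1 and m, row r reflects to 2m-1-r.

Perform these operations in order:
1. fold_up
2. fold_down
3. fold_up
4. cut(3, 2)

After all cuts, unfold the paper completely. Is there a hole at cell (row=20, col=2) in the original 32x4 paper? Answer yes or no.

Op 1 fold_up: fold axis h@16; visible region now rows[0,16) x cols[0,4) = 16x4
Op 2 fold_down: fold axis h@8; visible region now rows[8,16) x cols[0,4) = 8x4
Op 3 fold_up: fold axis h@12; visible region now rows[8,12) x cols[0,4) = 4x4
Op 4 cut(3, 2): punch at orig (11,2); cuts so far [(11, 2)]; region rows[8,12) x cols[0,4) = 4x4
Unfold 1 (reflect across h@12): 2 holes -> [(11, 2), (12, 2)]
Unfold 2 (reflect across h@8): 4 holes -> [(3, 2), (4, 2), (11, 2), (12, 2)]
Unfold 3 (reflect across h@16): 8 holes -> [(3, 2), (4, 2), (11, 2), (12, 2), (19, 2), (20, 2), (27, 2), (28, 2)]
Holes: [(3, 2), (4, 2), (11, 2), (12, 2), (19, 2), (20, 2), (27, 2), (28, 2)]

Answer: yes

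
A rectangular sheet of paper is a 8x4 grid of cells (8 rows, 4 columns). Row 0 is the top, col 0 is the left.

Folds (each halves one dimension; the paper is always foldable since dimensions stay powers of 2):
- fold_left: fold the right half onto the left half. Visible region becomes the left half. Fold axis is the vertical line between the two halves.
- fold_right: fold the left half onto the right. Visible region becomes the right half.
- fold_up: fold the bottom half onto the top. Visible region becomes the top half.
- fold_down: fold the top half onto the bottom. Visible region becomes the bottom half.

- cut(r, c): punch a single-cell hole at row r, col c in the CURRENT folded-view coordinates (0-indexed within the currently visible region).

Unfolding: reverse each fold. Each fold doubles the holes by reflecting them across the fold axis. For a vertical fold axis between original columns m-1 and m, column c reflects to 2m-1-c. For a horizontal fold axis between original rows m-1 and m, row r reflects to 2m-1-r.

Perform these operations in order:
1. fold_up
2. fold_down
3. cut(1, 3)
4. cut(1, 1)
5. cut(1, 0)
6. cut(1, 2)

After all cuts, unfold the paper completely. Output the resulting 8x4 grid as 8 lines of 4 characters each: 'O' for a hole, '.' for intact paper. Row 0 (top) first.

Answer: OOOO
....
....
OOOO
OOOO
....
....
OOOO

Derivation:
Op 1 fold_up: fold axis h@4; visible region now rows[0,4) x cols[0,4) = 4x4
Op 2 fold_down: fold axis h@2; visible region now rows[2,4) x cols[0,4) = 2x4
Op 3 cut(1, 3): punch at orig (3,3); cuts so far [(3, 3)]; region rows[2,4) x cols[0,4) = 2x4
Op 4 cut(1, 1): punch at orig (3,1); cuts so far [(3, 1), (3, 3)]; region rows[2,4) x cols[0,4) = 2x4
Op 5 cut(1, 0): punch at orig (3,0); cuts so far [(3, 0), (3, 1), (3, 3)]; region rows[2,4) x cols[0,4) = 2x4
Op 6 cut(1, 2): punch at orig (3,2); cuts so far [(3, 0), (3, 1), (3, 2), (3, 3)]; region rows[2,4) x cols[0,4) = 2x4
Unfold 1 (reflect across h@2): 8 holes -> [(0, 0), (0, 1), (0, 2), (0, 3), (3, 0), (3, 1), (3, 2), (3, 3)]
Unfold 2 (reflect across h@4): 16 holes -> [(0, 0), (0, 1), (0, 2), (0, 3), (3, 0), (3, 1), (3, 2), (3, 3), (4, 0), (4, 1), (4, 2), (4, 3), (7, 0), (7, 1), (7, 2), (7, 3)]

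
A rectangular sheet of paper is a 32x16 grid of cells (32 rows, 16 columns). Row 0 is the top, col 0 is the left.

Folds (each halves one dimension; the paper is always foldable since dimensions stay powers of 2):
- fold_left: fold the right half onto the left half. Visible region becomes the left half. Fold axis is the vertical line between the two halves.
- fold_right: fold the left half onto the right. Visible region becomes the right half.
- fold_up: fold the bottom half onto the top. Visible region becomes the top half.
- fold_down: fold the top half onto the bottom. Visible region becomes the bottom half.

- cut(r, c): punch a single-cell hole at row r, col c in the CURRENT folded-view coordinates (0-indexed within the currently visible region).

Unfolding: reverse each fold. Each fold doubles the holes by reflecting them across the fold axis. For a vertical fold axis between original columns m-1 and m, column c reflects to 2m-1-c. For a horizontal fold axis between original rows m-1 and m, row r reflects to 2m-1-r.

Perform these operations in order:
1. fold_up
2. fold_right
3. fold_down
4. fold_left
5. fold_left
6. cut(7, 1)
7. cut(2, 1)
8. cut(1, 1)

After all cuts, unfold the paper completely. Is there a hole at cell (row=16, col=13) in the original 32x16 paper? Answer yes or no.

Op 1 fold_up: fold axis h@16; visible region now rows[0,16) x cols[0,16) = 16x16
Op 2 fold_right: fold axis v@8; visible region now rows[0,16) x cols[8,16) = 16x8
Op 3 fold_down: fold axis h@8; visible region now rows[8,16) x cols[8,16) = 8x8
Op 4 fold_left: fold axis v@12; visible region now rows[8,16) x cols[8,12) = 8x4
Op 5 fold_left: fold axis v@10; visible region now rows[8,16) x cols[8,10) = 8x2
Op 6 cut(7, 1): punch at orig (15,9); cuts so far [(15, 9)]; region rows[8,16) x cols[8,10) = 8x2
Op 7 cut(2, 1): punch at orig (10,9); cuts so far [(10, 9), (15, 9)]; region rows[8,16) x cols[8,10) = 8x2
Op 8 cut(1, 1): punch at orig (9,9); cuts so far [(9, 9), (10, 9), (15, 9)]; region rows[8,16) x cols[8,10) = 8x2
Unfold 1 (reflect across v@10): 6 holes -> [(9, 9), (9, 10), (10, 9), (10, 10), (15, 9), (15, 10)]
Unfold 2 (reflect across v@12): 12 holes -> [(9, 9), (9, 10), (9, 13), (9, 14), (10, 9), (10, 10), (10, 13), (10, 14), (15, 9), (15, 10), (15, 13), (15, 14)]
Unfold 3 (reflect across h@8): 24 holes -> [(0, 9), (0, 10), (0, 13), (0, 14), (5, 9), (5, 10), (5, 13), (5, 14), (6, 9), (6, 10), (6, 13), (6, 14), (9, 9), (9, 10), (9, 13), (9, 14), (10, 9), (10, 10), (10, 13), (10, 14), (15, 9), (15, 10), (15, 13), (15, 14)]
Unfold 4 (reflect across v@8): 48 holes -> [(0, 1), (0, 2), (0, 5), (0, 6), (0, 9), (0, 10), (0, 13), (0, 14), (5, 1), (5, 2), (5, 5), (5, 6), (5, 9), (5, 10), (5, 13), (5, 14), (6, 1), (6, 2), (6, 5), (6, 6), (6, 9), (6, 10), (6, 13), (6, 14), (9, 1), (9, 2), (9, 5), (9, 6), (9, 9), (9, 10), (9, 13), (9, 14), (10, 1), (10, 2), (10, 5), (10, 6), (10, 9), (10, 10), (10, 13), (10, 14), (15, 1), (15, 2), (15, 5), (15, 6), (15, 9), (15, 10), (15, 13), (15, 14)]
Unfold 5 (reflect across h@16): 96 holes -> [(0, 1), (0, 2), (0, 5), (0, 6), (0, 9), (0, 10), (0, 13), (0, 14), (5, 1), (5, 2), (5, 5), (5, 6), (5, 9), (5, 10), (5, 13), (5, 14), (6, 1), (6, 2), (6, 5), (6, 6), (6, 9), (6, 10), (6, 13), (6, 14), (9, 1), (9, 2), (9, 5), (9, 6), (9, 9), (9, 10), (9, 13), (9, 14), (10, 1), (10, 2), (10, 5), (10, 6), (10, 9), (10, 10), (10, 13), (10, 14), (15, 1), (15, 2), (15, 5), (15, 6), (15, 9), (15, 10), (15, 13), (15, 14), (16, 1), (16, 2), (16, 5), (16, 6), (16, 9), (16, 10), (16, 13), (16, 14), (21, 1), (21, 2), (21, 5), (21, 6), (21, 9), (21, 10), (21, 13), (21, 14), (22, 1), (22, 2), (22, 5), (22, 6), (22, 9), (22, 10), (22, 13), (22, 14), (25, 1), (25, 2), (25, 5), (25, 6), (25, 9), (25, 10), (25, 13), (25, 14), (26, 1), (26, 2), (26, 5), (26, 6), (26, 9), (26, 10), (26, 13), (26, 14), (31, 1), (31, 2), (31, 5), (31, 6), (31, 9), (31, 10), (31, 13), (31, 14)]
Holes: [(0, 1), (0, 2), (0, 5), (0, 6), (0, 9), (0, 10), (0, 13), (0, 14), (5, 1), (5, 2), (5, 5), (5, 6), (5, 9), (5, 10), (5, 13), (5, 14), (6, 1), (6, 2), (6, 5), (6, 6), (6, 9), (6, 10), (6, 13), (6, 14), (9, 1), (9, 2), (9, 5), (9, 6), (9, 9), (9, 10), (9, 13), (9, 14), (10, 1), (10, 2), (10, 5), (10, 6), (10, 9), (10, 10), (10, 13), (10, 14), (15, 1), (15, 2), (15, 5), (15, 6), (15, 9), (15, 10), (15, 13), (15, 14), (16, 1), (16, 2), (16, 5), (16, 6), (16, 9), (16, 10), (16, 13), (16, 14), (21, 1), (21, 2), (21, 5), (21, 6), (21, 9), (21, 10), (21, 13), (21, 14), (22, 1), (22, 2), (22, 5), (22, 6), (22, 9), (22, 10), (22, 13), (22, 14), (25, 1), (25, 2), (25, 5), (25, 6), (25, 9), (25, 10), (25, 13), (25, 14), (26, 1), (26, 2), (26, 5), (26, 6), (26, 9), (26, 10), (26, 13), (26, 14), (31, 1), (31, 2), (31, 5), (31, 6), (31, 9), (31, 10), (31, 13), (31, 14)]

Answer: yes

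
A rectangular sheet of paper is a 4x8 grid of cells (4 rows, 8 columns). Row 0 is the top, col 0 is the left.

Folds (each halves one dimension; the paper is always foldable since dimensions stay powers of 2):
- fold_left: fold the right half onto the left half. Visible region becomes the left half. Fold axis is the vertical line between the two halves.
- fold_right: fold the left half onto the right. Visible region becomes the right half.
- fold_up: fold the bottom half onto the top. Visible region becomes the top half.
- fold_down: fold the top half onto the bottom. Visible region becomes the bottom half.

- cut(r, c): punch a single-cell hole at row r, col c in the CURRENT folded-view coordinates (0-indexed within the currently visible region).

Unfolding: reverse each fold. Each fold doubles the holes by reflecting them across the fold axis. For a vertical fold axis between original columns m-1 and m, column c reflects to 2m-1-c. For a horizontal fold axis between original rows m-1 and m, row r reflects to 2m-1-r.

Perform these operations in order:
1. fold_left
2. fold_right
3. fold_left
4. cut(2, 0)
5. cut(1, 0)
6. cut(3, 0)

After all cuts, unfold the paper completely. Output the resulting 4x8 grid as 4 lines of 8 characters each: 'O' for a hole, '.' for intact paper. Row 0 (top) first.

Op 1 fold_left: fold axis v@4; visible region now rows[0,4) x cols[0,4) = 4x4
Op 2 fold_right: fold axis v@2; visible region now rows[0,4) x cols[2,4) = 4x2
Op 3 fold_left: fold axis v@3; visible region now rows[0,4) x cols[2,3) = 4x1
Op 4 cut(2, 0): punch at orig (2,2); cuts so far [(2, 2)]; region rows[0,4) x cols[2,3) = 4x1
Op 5 cut(1, 0): punch at orig (1,2); cuts so far [(1, 2), (2, 2)]; region rows[0,4) x cols[2,3) = 4x1
Op 6 cut(3, 0): punch at orig (3,2); cuts so far [(1, 2), (2, 2), (3, 2)]; region rows[0,4) x cols[2,3) = 4x1
Unfold 1 (reflect across v@3): 6 holes -> [(1, 2), (1, 3), (2, 2), (2, 3), (3, 2), (3, 3)]
Unfold 2 (reflect across v@2): 12 holes -> [(1, 0), (1, 1), (1, 2), (1, 3), (2, 0), (2, 1), (2, 2), (2, 3), (3, 0), (3, 1), (3, 2), (3, 3)]
Unfold 3 (reflect across v@4): 24 holes -> [(1, 0), (1, 1), (1, 2), (1, 3), (1, 4), (1, 5), (1, 6), (1, 7), (2, 0), (2, 1), (2, 2), (2, 3), (2, 4), (2, 5), (2, 6), (2, 7), (3, 0), (3, 1), (3, 2), (3, 3), (3, 4), (3, 5), (3, 6), (3, 7)]

Answer: ........
OOOOOOOO
OOOOOOOO
OOOOOOOO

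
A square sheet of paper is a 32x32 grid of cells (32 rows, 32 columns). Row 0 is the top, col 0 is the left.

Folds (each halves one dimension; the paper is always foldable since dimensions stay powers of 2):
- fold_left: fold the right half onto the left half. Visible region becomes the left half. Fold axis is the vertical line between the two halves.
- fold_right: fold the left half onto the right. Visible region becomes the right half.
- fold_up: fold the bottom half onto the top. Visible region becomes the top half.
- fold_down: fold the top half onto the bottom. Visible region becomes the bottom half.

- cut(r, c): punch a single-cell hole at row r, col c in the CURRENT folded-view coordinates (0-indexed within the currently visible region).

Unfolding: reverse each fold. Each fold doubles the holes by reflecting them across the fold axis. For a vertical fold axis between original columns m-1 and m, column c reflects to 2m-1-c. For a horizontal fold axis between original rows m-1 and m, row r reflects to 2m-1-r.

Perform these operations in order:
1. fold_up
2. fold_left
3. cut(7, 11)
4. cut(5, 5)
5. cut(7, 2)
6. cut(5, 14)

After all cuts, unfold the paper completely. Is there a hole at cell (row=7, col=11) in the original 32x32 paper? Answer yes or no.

Answer: yes

Derivation:
Op 1 fold_up: fold axis h@16; visible region now rows[0,16) x cols[0,32) = 16x32
Op 2 fold_left: fold axis v@16; visible region now rows[0,16) x cols[0,16) = 16x16
Op 3 cut(7, 11): punch at orig (7,11); cuts so far [(7, 11)]; region rows[0,16) x cols[0,16) = 16x16
Op 4 cut(5, 5): punch at orig (5,5); cuts so far [(5, 5), (7, 11)]; region rows[0,16) x cols[0,16) = 16x16
Op 5 cut(7, 2): punch at orig (7,2); cuts so far [(5, 5), (7, 2), (7, 11)]; region rows[0,16) x cols[0,16) = 16x16
Op 6 cut(5, 14): punch at orig (5,14); cuts so far [(5, 5), (5, 14), (7, 2), (7, 11)]; region rows[0,16) x cols[0,16) = 16x16
Unfold 1 (reflect across v@16): 8 holes -> [(5, 5), (5, 14), (5, 17), (5, 26), (7, 2), (7, 11), (7, 20), (7, 29)]
Unfold 2 (reflect across h@16): 16 holes -> [(5, 5), (5, 14), (5, 17), (5, 26), (7, 2), (7, 11), (7, 20), (7, 29), (24, 2), (24, 11), (24, 20), (24, 29), (26, 5), (26, 14), (26, 17), (26, 26)]
Holes: [(5, 5), (5, 14), (5, 17), (5, 26), (7, 2), (7, 11), (7, 20), (7, 29), (24, 2), (24, 11), (24, 20), (24, 29), (26, 5), (26, 14), (26, 17), (26, 26)]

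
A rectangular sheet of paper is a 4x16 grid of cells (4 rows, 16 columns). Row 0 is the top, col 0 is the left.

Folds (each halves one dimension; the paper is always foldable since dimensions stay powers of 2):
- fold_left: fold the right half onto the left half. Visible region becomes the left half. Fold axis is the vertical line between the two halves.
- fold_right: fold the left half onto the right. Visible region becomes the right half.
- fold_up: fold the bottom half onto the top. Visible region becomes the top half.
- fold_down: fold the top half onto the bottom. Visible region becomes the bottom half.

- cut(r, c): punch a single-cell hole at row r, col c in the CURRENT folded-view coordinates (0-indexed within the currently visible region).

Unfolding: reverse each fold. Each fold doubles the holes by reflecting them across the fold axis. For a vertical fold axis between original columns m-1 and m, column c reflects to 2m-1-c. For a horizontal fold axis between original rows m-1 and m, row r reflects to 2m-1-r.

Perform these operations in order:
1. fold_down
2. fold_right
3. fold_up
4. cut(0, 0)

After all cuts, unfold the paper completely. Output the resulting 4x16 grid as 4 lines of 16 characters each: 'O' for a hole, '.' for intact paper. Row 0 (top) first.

Answer: .......OO.......
.......OO.......
.......OO.......
.......OO.......

Derivation:
Op 1 fold_down: fold axis h@2; visible region now rows[2,4) x cols[0,16) = 2x16
Op 2 fold_right: fold axis v@8; visible region now rows[2,4) x cols[8,16) = 2x8
Op 3 fold_up: fold axis h@3; visible region now rows[2,3) x cols[8,16) = 1x8
Op 4 cut(0, 0): punch at orig (2,8); cuts so far [(2, 8)]; region rows[2,3) x cols[8,16) = 1x8
Unfold 1 (reflect across h@3): 2 holes -> [(2, 8), (3, 8)]
Unfold 2 (reflect across v@8): 4 holes -> [(2, 7), (2, 8), (3, 7), (3, 8)]
Unfold 3 (reflect across h@2): 8 holes -> [(0, 7), (0, 8), (1, 7), (1, 8), (2, 7), (2, 8), (3, 7), (3, 8)]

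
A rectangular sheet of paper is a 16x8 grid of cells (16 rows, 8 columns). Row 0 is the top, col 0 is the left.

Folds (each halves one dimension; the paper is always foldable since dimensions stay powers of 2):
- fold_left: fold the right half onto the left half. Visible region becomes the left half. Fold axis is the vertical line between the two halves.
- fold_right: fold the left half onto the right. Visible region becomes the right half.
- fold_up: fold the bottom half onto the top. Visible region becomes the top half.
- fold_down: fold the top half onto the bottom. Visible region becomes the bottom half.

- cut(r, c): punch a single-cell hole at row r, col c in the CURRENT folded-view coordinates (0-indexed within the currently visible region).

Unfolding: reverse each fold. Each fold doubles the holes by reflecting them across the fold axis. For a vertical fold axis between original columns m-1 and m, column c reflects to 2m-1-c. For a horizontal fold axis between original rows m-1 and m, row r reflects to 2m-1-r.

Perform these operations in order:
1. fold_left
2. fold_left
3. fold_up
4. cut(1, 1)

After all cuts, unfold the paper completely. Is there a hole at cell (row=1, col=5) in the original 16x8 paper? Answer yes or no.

Op 1 fold_left: fold axis v@4; visible region now rows[0,16) x cols[0,4) = 16x4
Op 2 fold_left: fold axis v@2; visible region now rows[0,16) x cols[0,2) = 16x2
Op 3 fold_up: fold axis h@8; visible region now rows[0,8) x cols[0,2) = 8x2
Op 4 cut(1, 1): punch at orig (1,1); cuts so far [(1, 1)]; region rows[0,8) x cols[0,2) = 8x2
Unfold 1 (reflect across h@8): 2 holes -> [(1, 1), (14, 1)]
Unfold 2 (reflect across v@2): 4 holes -> [(1, 1), (1, 2), (14, 1), (14, 2)]
Unfold 3 (reflect across v@4): 8 holes -> [(1, 1), (1, 2), (1, 5), (1, 6), (14, 1), (14, 2), (14, 5), (14, 6)]
Holes: [(1, 1), (1, 2), (1, 5), (1, 6), (14, 1), (14, 2), (14, 5), (14, 6)]

Answer: yes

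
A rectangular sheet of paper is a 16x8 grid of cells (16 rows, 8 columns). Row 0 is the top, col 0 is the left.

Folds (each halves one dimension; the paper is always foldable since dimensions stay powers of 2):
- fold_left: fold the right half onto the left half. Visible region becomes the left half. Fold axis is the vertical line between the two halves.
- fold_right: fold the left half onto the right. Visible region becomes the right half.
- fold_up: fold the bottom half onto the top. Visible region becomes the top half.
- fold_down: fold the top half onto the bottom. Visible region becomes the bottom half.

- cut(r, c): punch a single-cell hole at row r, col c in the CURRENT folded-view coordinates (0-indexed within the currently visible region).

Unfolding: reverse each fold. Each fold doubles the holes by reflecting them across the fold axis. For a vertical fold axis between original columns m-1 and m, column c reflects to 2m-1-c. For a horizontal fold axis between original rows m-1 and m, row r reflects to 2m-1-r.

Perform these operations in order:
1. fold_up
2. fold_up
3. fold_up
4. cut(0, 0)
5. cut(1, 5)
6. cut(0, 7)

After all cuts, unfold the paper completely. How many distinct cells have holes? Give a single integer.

Op 1 fold_up: fold axis h@8; visible region now rows[0,8) x cols[0,8) = 8x8
Op 2 fold_up: fold axis h@4; visible region now rows[0,4) x cols[0,8) = 4x8
Op 3 fold_up: fold axis h@2; visible region now rows[0,2) x cols[0,8) = 2x8
Op 4 cut(0, 0): punch at orig (0,0); cuts so far [(0, 0)]; region rows[0,2) x cols[0,8) = 2x8
Op 5 cut(1, 5): punch at orig (1,5); cuts so far [(0, 0), (1, 5)]; region rows[0,2) x cols[0,8) = 2x8
Op 6 cut(0, 7): punch at orig (0,7); cuts so far [(0, 0), (0, 7), (1, 5)]; region rows[0,2) x cols[0,8) = 2x8
Unfold 1 (reflect across h@2): 6 holes -> [(0, 0), (0, 7), (1, 5), (2, 5), (3, 0), (3, 7)]
Unfold 2 (reflect across h@4): 12 holes -> [(0, 0), (0, 7), (1, 5), (2, 5), (3, 0), (3, 7), (4, 0), (4, 7), (5, 5), (6, 5), (7, 0), (7, 7)]
Unfold 3 (reflect across h@8): 24 holes -> [(0, 0), (0, 7), (1, 5), (2, 5), (3, 0), (3, 7), (4, 0), (4, 7), (5, 5), (6, 5), (7, 0), (7, 7), (8, 0), (8, 7), (9, 5), (10, 5), (11, 0), (11, 7), (12, 0), (12, 7), (13, 5), (14, 5), (15, 0), (15, 7)]

Answer: 24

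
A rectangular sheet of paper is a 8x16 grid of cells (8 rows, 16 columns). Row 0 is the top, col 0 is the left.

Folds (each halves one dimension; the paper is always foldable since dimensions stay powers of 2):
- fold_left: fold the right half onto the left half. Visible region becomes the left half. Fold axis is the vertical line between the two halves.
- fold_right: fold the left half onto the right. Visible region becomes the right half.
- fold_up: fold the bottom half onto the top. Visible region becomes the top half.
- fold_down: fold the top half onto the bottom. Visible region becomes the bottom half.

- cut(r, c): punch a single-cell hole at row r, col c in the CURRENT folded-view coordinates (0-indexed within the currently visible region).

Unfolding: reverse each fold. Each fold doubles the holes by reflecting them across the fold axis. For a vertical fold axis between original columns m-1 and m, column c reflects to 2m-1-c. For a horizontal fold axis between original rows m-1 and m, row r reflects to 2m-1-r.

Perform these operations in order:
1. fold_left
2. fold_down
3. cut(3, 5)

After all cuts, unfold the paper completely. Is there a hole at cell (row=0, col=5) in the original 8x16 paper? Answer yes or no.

Op 1 fold_left: fold axis v@8; visible region now rows[0,8) x cols[0,8) = 8x8
Op 2 fold_down: fold axis h@4; visible region now rows[4,8) x cols[0,8) = 4x8
Op 3 cut(3, 5): punch at orig (7,5); cuts so far [(7, 5)]; region rows[4,8) x cols[0,8) = 4x8
Unfold 1 (reflect across h@4): 2 holes -> [(0, 5), (7, 5)]
Unfold 2 (reflect across v@8): 4 holes -> [(0, 5), (0, 10), (7, 5), (7, 10)]
Holes: [(0, 5), (0, 10), (7, 5), (7, 10)]

Answer: yes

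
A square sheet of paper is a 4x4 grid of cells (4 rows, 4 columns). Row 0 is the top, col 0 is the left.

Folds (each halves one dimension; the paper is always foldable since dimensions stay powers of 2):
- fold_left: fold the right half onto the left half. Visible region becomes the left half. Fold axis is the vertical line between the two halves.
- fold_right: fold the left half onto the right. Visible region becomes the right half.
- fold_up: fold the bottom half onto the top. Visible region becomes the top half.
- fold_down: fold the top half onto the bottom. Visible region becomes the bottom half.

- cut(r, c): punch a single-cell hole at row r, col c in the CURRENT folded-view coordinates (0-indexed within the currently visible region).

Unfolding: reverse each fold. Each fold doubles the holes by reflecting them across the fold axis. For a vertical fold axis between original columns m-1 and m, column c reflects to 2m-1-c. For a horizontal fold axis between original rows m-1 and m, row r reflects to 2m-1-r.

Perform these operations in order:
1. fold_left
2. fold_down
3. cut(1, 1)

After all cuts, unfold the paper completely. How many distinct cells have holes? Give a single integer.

Op 1 fold_left: fold axis v@2; visible region now rows[0,4) x cols[0,2) = 4x2
Op 2 fold_down: fold axis h@2; visible region now rows[2,4) x cols[0,2) = 2x2
Op 3 cut(1, 1): punch at orig (3,1); cuts so far [(3, 1)]; region rows[2,4) x cols[0,2) = 2x2
Unfold 1 (reflect across h@2): 2 holes -> [(0, 1), (3, 1)]
Unfold 2 (reflect across v@2): 4 holes -> [(0, 1), (0, 2), (3, 1), (3, 2)]

Answer: 4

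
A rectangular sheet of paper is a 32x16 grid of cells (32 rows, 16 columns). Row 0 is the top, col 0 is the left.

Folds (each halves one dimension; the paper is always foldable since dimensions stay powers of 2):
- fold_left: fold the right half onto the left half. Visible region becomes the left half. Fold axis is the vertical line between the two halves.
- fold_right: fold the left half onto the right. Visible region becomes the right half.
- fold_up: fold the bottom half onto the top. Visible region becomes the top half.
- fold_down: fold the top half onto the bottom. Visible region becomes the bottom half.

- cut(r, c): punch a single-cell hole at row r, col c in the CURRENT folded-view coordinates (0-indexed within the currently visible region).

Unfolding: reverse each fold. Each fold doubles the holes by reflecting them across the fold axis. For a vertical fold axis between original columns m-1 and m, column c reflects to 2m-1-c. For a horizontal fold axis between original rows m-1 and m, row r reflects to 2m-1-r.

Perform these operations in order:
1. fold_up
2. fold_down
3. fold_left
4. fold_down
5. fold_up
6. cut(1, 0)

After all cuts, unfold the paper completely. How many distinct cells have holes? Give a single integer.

Op 1 fold_up: fold axis h@16; visible region now rows[0,16) x cols[0,16) = 16x16
Op 2 fold_down: fold axis h@8; visible region now rows[8,16) x cols[0,16) = 8x16
Op 3 fold_left: fold axis v@8; visible region now rows[8,16) x cols[0,8) = 8x8
Op 4 fold_down: fold axis h@12; visible region now rows[12,16) x cols[0,8) = 4x8
Op 5 fold_up: fold axis h@14; visible region now rows[12,14) x cols[0,8) = 2x8
Op 6 cut(1, 0): punch at orig (13,0); cuts so far [(13, 0)]; region rows[12,14) x cols[0,8) = 2x8
Unfold 1 (reflect across h@14): 2 holes -> [(13, 0), (14, 0)]
Unfold 2 (reflect across h@12): 4 holes -> [(9, 0), (10, 0), (13, 0), (14, 0)]
Unfold 3 (reflect across v@8): 8 holes -> [(9, 0), (9, 15), (10, 0), (10, 15), (13, 0), (13, 15), (14, 0), (14, 15)]
Unfold 4 (reflect across h@8): 16 holes -> [(1, 0), (1, 15), (2, 0), (2, 15), (5, 0), (5, 15), (6, 0), (6, 15), (9, 0), (9, 15), (10, 0), (10, 15), (13, 0), (13, 15), (14, 0), (14, 15)]
Unfold 5 (reflect across h@16): 32 holes -> [(1, 0), (1, 15), (2, 0), (2, 15), (5, 0), (5, 15), (6, 0), (6, 15), (9, 0), (9, 15), (10, 0), (10, 15), (13, 0), (13, 15), (14, 0), (14, 15), (17, 0), (17, 15), (18, 0), (18, 15), (21, 0), (21, 15), (22, 0), (22, 15), (25, 0), (25, 15), (26, 0), (26, 15), (29, 0), (29, 15), (30, 0), (30, 15)]

Answer: 32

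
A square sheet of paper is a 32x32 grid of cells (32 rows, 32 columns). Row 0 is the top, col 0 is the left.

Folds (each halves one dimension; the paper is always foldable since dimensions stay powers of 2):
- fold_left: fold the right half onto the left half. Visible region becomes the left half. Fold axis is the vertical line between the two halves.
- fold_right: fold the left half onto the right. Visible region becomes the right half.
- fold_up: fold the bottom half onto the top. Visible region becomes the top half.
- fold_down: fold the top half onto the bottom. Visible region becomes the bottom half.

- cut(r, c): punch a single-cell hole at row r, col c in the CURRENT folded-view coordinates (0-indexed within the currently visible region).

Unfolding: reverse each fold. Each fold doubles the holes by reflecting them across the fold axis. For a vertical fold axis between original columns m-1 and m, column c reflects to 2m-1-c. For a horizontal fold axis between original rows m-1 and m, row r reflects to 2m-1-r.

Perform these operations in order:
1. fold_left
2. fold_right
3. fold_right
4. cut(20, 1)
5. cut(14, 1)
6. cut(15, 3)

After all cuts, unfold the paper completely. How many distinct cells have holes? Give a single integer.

Op 1 fold_left: fold axis v@16; visible region now rows[0,32) x cols[0,16) = 32x16
Op 2 fold_right: fold axis v@8; visible region now rows[0,32) x cols[8,16) = 32x8
Op 3 fold_right: fold axis v@12; visible region now rows[0,32) x cols[12,16) = 32x4
Op 4 cut(20, 1): punch at orig (20,13); cuts so far [(20, 13)]; region rows[0,32) x cols[12,16) = 32x4
Op 5 cut(14, 1): punch at orig (14,13); cuts so far [(14, 13), (20, 13)]; region rows[0,32) x cols[12,16) = 32x4
Op 6 cut(15, 3): punch at orig (15,15); cuts so far [(14, 13), (15, 15), (20, 13)]; region rows[0,32) x cols[12,16) = 32x4
Unfold 1 (reflect across v@12): 6 holes -> [(14, 10), (14, 13), (15, 8), (15, 15), (20, 10), (20, 13)]
Unfold 2 (reflect across v@8): 12 holes -> [(14, 2), (14, 5), (14, 10), (14, 13), (15, 0), (15, 7), (15, 8), (15, 15), (20, 2), (20, 5), (20, 10), (20, 13)]
Unfold 3 (reflect across v@16): 24 holes -> [(14, 2), (14, 5), (14, 10), (14, 13), (14, 18), (14, 21), (14, 26), (14, 29), (15, 0), (15, 7), (15, 8), (15, 15), (15, 16), (15, 23), (15, 24), (15, 31), (20, 2), (20, 5), (20, 10), (20, 13), (20, 18), (20, 21), (20, 26), (20, 29)]

Answer: 24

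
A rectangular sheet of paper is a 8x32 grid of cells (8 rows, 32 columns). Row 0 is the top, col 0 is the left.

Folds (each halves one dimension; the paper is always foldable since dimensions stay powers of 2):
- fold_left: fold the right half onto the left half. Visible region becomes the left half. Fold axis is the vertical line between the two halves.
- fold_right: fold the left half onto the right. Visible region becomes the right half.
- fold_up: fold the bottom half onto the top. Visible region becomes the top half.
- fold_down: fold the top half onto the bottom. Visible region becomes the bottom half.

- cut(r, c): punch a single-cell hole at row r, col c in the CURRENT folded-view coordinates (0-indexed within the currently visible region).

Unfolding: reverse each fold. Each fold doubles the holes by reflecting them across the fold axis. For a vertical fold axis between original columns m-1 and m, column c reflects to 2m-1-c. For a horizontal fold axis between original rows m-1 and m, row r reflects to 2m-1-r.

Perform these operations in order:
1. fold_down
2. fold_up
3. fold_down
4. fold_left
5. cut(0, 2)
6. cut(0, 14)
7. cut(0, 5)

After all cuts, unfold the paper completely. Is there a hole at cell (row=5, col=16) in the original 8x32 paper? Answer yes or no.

Answer: no

Derivation:
Op 1 fold_down: fold axis h@4; visible region now rows[4,8) x cols[0,32) = 4x32
Op 2 fold_up: fold axis h@6; visible region now rows[4,6) x cols[0,32) = 2x32
Op 3 fold_down: fold axis h@5; visible region now rows[5,6) x cols[0,32) = 1x32
Op 4 fold_left: fold axis v@16; visible region now rows[5,6) x cols[0,16) = 1x16
Op 5 cut(0, 2): punch at orig (5,2); cuts so far [(5, 2)]; region rows[5,6) x cols[0,16) = 1x16
Op 6 cut(0, 14): punch at orig (5,14); cuts so far [(5, 2), (5, 14)]; region rows[5,6) x cols[0,16) = 1x16
Op 7 cut(0, 5): punch at orig (5,5); cuts so far [(5, 2), (5, 5), (5, 14)]; region rows[5,6) x cols[0,16) = 1x16
Unfold 1 (reflect across v@16): 6 holes -> [(5, 2), (5, 5), (5, 14), (5, 17), (5, 26), (5, 29)]
Unfold 2 (reflect across h@5): 12 holes -> [(4, 2), (4, 5), (4, 14), (4, 17), (4, 26), (4, 29), (5, 2), (5, 5), (5, 14), (5, 17), (5, 26), (5, 29)]
Unfold 3 (reflect across h@6): 24 holes -> [(4, 2), (4, 5), (4, 14), (4, 17), (4, 26), (4, 29), (5, 2), (5, 5), (5, 14), (5, 17), (5, 26), (5, 29), (6, 2), (6, 5), (6, 14), (6, 17), (6, 26), (6, 29), (7, 2), (7, 5), (7, 14), (7, 17), (7, 26), (7, 29)]
Unfold 4 (reflect across h@4): 48 holes -> [(0, 2), (0, 5), (0, 14), (0, 17), (0, 26), (0, 29), (1, 2), (1, 5), (1, 14), (1, 17), (1, 26), (1, 29), (2, 2), (2, 5), (2, 14), (2, 17), (2, 26), (2, 29), (3, 2), (3, 5), (3, 14), (3, 17), (3, 26), (3, 29), (4, 2), (4, 5), (4, 14), (4, 17), (4, 26), (4, 29), (5, 2), (5, 5), (5, 14), (5, 17), (5, 26), (5, 29), (6, 2), (6, 5), (6, 14), (6, 17), (6, 26), (6, 29), (7, 2), (7, 5), (7, 14), (7, 17), (7, 26), (7, 29)]
Holes: [(0, 2), (0, 5), (0, 14), (0, 17), (0, 26), (0, 29), (1, 2), (1, 5), (1, 14), (1, 17), (1, 26), (1, 29), (2, 2), (2, 5), (2, 14), (2, 17), (2, 26), (2, 29), (3, 2), (3, 5), (3, 14), (3, 17), (3, 26), (3, 29), (4, 2), (4, 5), (4, 14), (4, 17), (4, 26), (4, 29), (5, 2), (5, 5), (5, 14), (5, 17), (5, 26), (5, 29), (6, 2), (6, 5), (6, 14), (6, 17), (6, 26), (6, 29), (7, 2), (7, 5), (7, 14), (7, 17), (7, 26), (7, 29)]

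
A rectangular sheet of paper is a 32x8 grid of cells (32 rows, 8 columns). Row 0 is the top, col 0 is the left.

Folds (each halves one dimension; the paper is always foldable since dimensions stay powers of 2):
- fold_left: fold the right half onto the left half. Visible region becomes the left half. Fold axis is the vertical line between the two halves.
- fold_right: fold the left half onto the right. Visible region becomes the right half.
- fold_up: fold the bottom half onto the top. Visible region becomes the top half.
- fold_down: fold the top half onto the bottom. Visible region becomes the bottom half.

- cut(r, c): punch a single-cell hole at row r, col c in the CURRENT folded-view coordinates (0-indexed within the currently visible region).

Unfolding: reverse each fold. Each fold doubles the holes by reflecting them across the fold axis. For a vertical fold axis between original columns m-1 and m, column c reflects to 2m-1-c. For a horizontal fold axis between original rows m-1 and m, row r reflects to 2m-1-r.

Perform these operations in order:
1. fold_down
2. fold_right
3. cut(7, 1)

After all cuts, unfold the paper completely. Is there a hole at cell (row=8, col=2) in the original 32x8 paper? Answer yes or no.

Answer: yes

Derivation:
Op 1 fold_down: fold axis h@16; visible region now rows[16,32) x cols[0,8) = 16x8
Op 2 fold_right: fold axis v@4; visible region now rows[16,32) x cols[4,8) = 16x4
Op 3 cut(7, 1): punch at orig (23,5); cuts so far [(23, 5)]; region rows[16,32) x cols[4,8) = 16x4
Unfold 1 (reflect across v@4): 2 holes -> [(23, 2), (23, 5)]
Unfold 2 (reflect across h@16): 4 holes -> [(8, 2), (8, 5), (23, 2), (23, 5)]
Holes: [(8, 2), (8, 5), (23, 2), (23, 5)]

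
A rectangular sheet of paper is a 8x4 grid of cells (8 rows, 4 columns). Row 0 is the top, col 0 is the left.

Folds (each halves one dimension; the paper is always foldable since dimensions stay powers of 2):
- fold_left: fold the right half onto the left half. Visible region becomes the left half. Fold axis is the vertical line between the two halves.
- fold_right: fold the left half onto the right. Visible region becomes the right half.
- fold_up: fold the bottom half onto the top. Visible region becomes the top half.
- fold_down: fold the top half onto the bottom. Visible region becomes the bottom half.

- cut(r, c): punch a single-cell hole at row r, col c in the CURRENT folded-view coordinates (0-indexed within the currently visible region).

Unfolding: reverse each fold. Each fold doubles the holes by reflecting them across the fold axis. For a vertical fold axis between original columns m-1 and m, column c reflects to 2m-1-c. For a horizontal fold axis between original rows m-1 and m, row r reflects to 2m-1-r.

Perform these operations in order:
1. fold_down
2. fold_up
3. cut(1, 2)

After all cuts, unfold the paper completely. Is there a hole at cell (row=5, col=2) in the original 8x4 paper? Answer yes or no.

Answer: yes

Derivation:
Op 1 fold_down: fold axis h@4; visible region now rows[4,8) x cols[0,4) = 4x4
Op 2 fold_up: fold axis h@6; visible region now rows[4,6) x cols[0,4) = 2x4
Op 3 cut(1, 2): punch at orig (5,2); cuts so far [(5, 2)]; region rows[4,6) x cols[0,4) = 2x4
Unfold 1 (reflect across h@6): 2 holes -> [(5, 2), (6, 2)]
Unfold 2 (reflect across h@4): 4 holes -> [(1, 2), (2, 2), (5, 2), (6, 2)]
Holes: [(1, 2), (2, 2), (5, 2), (6, 2)]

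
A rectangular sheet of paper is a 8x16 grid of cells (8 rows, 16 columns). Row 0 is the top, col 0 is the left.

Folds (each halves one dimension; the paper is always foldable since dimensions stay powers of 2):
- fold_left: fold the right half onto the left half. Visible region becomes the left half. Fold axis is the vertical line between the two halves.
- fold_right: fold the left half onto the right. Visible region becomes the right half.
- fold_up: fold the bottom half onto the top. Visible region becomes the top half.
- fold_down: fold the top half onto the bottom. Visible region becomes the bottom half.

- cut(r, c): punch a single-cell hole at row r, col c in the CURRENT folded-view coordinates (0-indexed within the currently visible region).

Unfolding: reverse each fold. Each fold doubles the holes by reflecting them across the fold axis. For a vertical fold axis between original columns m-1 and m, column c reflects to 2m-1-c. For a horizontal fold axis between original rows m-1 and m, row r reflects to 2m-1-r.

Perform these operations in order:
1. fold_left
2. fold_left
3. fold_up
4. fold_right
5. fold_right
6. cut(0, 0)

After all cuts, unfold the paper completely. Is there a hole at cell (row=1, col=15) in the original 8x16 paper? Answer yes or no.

Op 1 fold_left: fold axis v@8; visible region now rows[0,8) x cols[0,8) = 8x8
Op 2 fold_left: fold axis v@4; visible region now rows[0,8) x cols[0,4) = 8x4
Op 3 fold_up: fold axis h@4; visible region now rows[0,4) x cols[0,4) = 4x4
Op 4 fold_right: fold axis v@2; visible region now rows[0,4) x cols[2,4) = 4x2
Op 5 fold_right: fold axis v@3; visible region now rows[0,4) x cols[3,4) = 4x1
Op 6 cut(0, 0): punch at orig (0,3); cuts so far [(0, 3)]; region rows[0,4) x cols[3,4) = 4x1
Unfold 1 (reflect across v@3): 2 holes -> [(0, 2), (0, 3)]
Unfold 2 (reflect across v@2): 4 holes -> [(0, 0), (0, 1), (0, 2), (0, 3)]
Unfold 3 (reflect across h@4): 8 holes -> [(0, 0), (0, 1), (0, 2), (0, 3), (7, 0), (7, 1), (7, 2), (7, 3)]
Unfold 4 (reflect across v@4): 16 holes -> [(0, 0), (0, 1), (0, 2), (0, 3), (0, 4), (0, 5), (0, 6), (0, 7), (7, 0), (7, 1), (7, 2), (7, 3), (7, 4), (7, 5), (7, 6), (7, 7)]
Unfold 5 (reflect across v@8): 32 holes -> [(0, 0), (0, 1), (0, 2), (0, 3), (0, 4), (0, 5), (0, 6), (0, 7), (0, 8), (0, 9), (0, 10), (0, 11), (0, 12), (0, 13), (0, 14), (0, 15), (7, 0), (7, 1), (7, 2), (7, 3), (7, 4), (7, 5), (7, 6), (7, 7), (7, 8), (7, 9), (7, 10), (7, 11), (7, 12), (7, 13), (7, 14), (7, 15)]
Holes: [(0, 0), (0, 1), (0, 2), (0, 3), (0, 4), (0, 5), (0, 6), (0, 7), (0, 8), (0, 9), (0, 10), (0, 11), (0, 12), (0, 13), (0, 14), (0, 15), (7, 0), (7, 1), (7, 2), (7, 3), (7, 4), (7, 5), (7, 6), (7, 7), (7, 8), (7, 9), (7, 10), (7, 11), (7, 12), (7, 13), (7, 14), (7, 15)]

Answer: no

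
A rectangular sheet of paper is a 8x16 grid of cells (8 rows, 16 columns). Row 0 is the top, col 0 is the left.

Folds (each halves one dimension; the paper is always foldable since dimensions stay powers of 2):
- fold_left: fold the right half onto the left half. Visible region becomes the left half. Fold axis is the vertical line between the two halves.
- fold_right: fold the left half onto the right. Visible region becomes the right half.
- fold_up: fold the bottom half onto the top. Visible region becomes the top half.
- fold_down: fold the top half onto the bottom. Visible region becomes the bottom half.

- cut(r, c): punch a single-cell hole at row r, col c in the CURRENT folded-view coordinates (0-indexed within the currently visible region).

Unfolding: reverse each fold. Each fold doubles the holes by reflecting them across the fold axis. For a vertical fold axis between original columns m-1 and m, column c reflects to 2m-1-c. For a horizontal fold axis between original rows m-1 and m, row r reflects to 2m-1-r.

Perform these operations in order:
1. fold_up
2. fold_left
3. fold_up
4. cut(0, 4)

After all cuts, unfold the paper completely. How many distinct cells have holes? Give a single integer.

Answer: 8

Derivation:
Op 1 fold_up: fold axis h@4; visible region now rows[0,4) x cols[0,16) = 4x16
Op 2 fold_left: fold axis v@8; visible region now rows[0,4) x cols[0,8) = 4x8
Op 3 fold_up: fold axis h@2; visible region now rows[0,2) x cols[0,8) = 2x8
Op 4 cut(0, 4): punch at orig (0,4); cuts so far [(0, 4)]; region rows[0,2) x cols[0,8) = 2x8
Unfold 1 (reflect across h@2): 2 holes -> [(0, 4), (3, 4)]
Unfold 2 (reflect across v@8): 4 holes -> [(0, 4), (0, 11), (3, 4), (3, 11)]
Unfold 3 (reflect across h@4): 8 holes -> [(0, 4), (0, 11), (3, 4), (3, 11), (4, 4), (4, 11), (7, 4), (7, 11)]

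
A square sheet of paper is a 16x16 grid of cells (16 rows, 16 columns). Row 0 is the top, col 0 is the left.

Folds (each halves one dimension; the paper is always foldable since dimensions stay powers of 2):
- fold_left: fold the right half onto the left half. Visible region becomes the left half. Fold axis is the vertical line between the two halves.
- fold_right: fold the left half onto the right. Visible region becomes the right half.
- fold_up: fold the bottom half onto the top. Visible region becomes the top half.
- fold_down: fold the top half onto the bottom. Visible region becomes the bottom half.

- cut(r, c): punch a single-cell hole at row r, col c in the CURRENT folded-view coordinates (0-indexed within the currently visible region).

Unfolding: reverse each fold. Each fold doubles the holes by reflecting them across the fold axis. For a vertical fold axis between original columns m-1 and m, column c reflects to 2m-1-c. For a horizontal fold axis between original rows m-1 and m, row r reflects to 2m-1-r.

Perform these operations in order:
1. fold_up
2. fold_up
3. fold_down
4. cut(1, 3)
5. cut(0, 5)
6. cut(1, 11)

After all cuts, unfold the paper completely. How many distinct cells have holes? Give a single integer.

Op 1 fold_up: fold axis h@8; visible region now rows[0,8) x cols[0,16) = 8x16
Op 2 fold_up: fold axis h@4; visible region now rows[0,4) x cols[0,16) = 4x16
Op 3 fold_down: fold axis h@2; visible region now rows[2,4) x cols[0,16) = 2x16
Op 4 cut(1, 3): punch at orig (3,3); cuts so far [(3, 3)]; region rows[2,4) x cols[0,16) = 2x16
Op 5 cut(0, 5): punch at orig (2,5); cuts so far [(2, 5), (3, 3)]; region rows[2,4) x cols[0,16) = 2x16
Op 6 cut(1, 11): punch at orig (3,11); cuts so far [(2, 5), (3, 3), (3, 11)]; region rows[2,4) x cols[0,16) = 2x16
Unfold 1 (reflect across h@2): 6 holes -> [(0, 3), (0, 11), (1, 5), (2, 5), (3, 3), (3, 11)]
Unfold 2 (reflect across h@4): 12 holes -> [(0, 3), (0, 11), (1, 5), (2, 5), (3, 3), (3, 11), (4, 3), (4, 11), (5, 5), (6, 5), (7, 3), (7, 11)]
Unfold 3 (reflect across h@8): 24 holes -> [(0, 3), (0, 11), (1, 5), (2, 5), (3, 3), (3, 11), (4, 3), (4, 11), (5, 5), (6, 5), (7, 3), (7, 11), (8, 3), (8, 11), (9, 5), (10, 5), (11, 3), (11, 11), (12, 3), (12, 11), (13, 5), (14, 5), (15, 3), (15, 11)]

Answer: 24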